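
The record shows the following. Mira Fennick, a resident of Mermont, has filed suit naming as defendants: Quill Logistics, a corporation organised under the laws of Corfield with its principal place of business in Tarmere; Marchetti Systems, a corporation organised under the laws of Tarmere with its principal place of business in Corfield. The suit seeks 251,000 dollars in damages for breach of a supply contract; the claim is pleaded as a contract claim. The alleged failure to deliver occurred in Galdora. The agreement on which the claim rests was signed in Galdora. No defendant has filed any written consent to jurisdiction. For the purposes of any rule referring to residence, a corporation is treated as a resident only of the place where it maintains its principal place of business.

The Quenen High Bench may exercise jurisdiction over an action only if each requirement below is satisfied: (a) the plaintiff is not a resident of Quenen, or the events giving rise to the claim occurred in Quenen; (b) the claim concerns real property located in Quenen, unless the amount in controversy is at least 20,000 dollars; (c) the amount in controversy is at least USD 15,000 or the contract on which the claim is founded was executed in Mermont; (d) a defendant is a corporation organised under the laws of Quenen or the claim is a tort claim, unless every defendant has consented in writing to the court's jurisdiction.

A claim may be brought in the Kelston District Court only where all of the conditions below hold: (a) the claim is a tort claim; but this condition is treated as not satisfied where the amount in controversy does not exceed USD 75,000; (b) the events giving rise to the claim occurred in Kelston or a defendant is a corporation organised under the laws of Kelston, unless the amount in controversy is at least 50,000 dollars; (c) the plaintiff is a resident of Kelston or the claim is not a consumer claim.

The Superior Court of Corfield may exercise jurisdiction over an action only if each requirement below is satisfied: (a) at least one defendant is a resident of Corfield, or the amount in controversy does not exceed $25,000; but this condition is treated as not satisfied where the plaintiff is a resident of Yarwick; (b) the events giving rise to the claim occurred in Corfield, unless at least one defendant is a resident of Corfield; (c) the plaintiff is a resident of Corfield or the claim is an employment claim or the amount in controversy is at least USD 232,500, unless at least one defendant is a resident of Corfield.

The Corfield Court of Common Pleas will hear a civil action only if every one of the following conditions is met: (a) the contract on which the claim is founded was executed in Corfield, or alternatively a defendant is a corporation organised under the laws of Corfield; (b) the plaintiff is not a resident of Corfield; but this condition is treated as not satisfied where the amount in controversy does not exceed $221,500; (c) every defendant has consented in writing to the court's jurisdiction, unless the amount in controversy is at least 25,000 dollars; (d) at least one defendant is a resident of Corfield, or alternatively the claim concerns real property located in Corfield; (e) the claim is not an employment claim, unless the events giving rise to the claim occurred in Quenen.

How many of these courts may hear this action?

2

The Quenen High Bench:
  (a) The plaintiff resides in Mermont, which is not Quenen, so one alternative holds. Satisfied.
  (b) The claim does not concern real property. However, the amount in controversy is USD 251,000, which meets the USD 20,000 floor, so the 'unless' proviso supplies this condition. Met.
  (c) The amount in controversy is USD 251,000, which meets the $15,000 floor, so one alternative holds. Condition met.
  (d) The corporate defendant(s) are organised in Corfield, Tarmere, not Quenen; the claim is a contract claim, not a tort claim — every alternative fails. The proviso offers no rescue either, since no such written consent has been filed. Fails.
  → No jurisdiction.
The Kelston District Court:
  (a) The claim is a contract claim, not a tort claim. Not met.
  (b) The operative events occurred in Galdora, not Kelston; the corporate defendant(s) are organised in Corfield, Tarmere, not Kelston — none of the alternatives is met. The proviso rescues it, though: the amount in controversy is USD 251,000, which meets the $50,000 floor. Satisfied.
  (c) The claim is a contract claim, not a consumer claim, which satisfies one of the alternatives. Met.
  → No jurisdiction.
The Superior Court of Corfield:
  (a) Marchetti Systems resides in Corfield, which satisfies one of the alternatives. The exception is not triggered, since the plaintiff resides in Mermont, not Yarwick. Satisfied.
  (b) The operative events occurred in Galdora, not Corfield. The proviso rescues it, though: Marchetti Systems resides in Corfield. Met.
  (c) The amount in controversy is 251,000 dollars, which meets the USD 232,500 floor, which satisfies one of the alternatives. Met.
  → The court has jurisdiction.
The Corfield Court of Common Pleas:
  (a) Quill Logistics is organised under the laws of Corfield — that alternative is enough. Condition met.
  (b) The plaintiff resides in Mermont, which is not Corfield. The carve-out does not apply: the amount in controversy is 251,000 dollars, above the 221,500 dollars ceiling. Condition met.
  (c) No such written consent has been filed. However, the amount in controversy is 251,000 dollars, which meets the $25,000 floor, so the 'unless' proviso supplies this condition. Satisfied.
  (d) Marchetti Systems resides in Corfield, which satisfies one of the alternatives. Condition met.
  (e) The claim is a contract claim, not an employment claim. Condition met.
  → Jurisdiction lies.
Courts with jurisdiction: the Superior Court of Corfield, the Corfield Court of Common Pleas — 2 in total.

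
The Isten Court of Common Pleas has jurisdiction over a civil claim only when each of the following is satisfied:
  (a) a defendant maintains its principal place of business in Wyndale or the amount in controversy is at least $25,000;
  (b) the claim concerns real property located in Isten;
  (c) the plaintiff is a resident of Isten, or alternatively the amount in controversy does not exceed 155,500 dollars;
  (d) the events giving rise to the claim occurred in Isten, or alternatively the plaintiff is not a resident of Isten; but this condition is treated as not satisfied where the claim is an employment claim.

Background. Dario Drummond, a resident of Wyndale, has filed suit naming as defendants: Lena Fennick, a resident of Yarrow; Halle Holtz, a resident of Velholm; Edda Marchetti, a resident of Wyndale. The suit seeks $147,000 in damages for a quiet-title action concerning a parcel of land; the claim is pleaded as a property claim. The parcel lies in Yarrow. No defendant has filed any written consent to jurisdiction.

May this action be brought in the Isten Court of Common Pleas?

The Isten Court of Common Pleas:
  (a) The amount in controversy is 147,000 dollars, which meets the $25,000 floor — that alternative is enough. Met.
  (b) The property lies in Yarrow, not Isten. Not satisfied.
  (c) The amount in controversy is USD 147,000, within the USD 155,500 ceiling, so one alternative holds. Satisfied.
  (d) The plaintiff resides in Wyndale, which is not Isten, so this disjunct is met. And the carve-out is inapplicable — the claim is a property claim, not an employment claim. Satisfied.
  → At least one condition fails; no jurisdiction.

No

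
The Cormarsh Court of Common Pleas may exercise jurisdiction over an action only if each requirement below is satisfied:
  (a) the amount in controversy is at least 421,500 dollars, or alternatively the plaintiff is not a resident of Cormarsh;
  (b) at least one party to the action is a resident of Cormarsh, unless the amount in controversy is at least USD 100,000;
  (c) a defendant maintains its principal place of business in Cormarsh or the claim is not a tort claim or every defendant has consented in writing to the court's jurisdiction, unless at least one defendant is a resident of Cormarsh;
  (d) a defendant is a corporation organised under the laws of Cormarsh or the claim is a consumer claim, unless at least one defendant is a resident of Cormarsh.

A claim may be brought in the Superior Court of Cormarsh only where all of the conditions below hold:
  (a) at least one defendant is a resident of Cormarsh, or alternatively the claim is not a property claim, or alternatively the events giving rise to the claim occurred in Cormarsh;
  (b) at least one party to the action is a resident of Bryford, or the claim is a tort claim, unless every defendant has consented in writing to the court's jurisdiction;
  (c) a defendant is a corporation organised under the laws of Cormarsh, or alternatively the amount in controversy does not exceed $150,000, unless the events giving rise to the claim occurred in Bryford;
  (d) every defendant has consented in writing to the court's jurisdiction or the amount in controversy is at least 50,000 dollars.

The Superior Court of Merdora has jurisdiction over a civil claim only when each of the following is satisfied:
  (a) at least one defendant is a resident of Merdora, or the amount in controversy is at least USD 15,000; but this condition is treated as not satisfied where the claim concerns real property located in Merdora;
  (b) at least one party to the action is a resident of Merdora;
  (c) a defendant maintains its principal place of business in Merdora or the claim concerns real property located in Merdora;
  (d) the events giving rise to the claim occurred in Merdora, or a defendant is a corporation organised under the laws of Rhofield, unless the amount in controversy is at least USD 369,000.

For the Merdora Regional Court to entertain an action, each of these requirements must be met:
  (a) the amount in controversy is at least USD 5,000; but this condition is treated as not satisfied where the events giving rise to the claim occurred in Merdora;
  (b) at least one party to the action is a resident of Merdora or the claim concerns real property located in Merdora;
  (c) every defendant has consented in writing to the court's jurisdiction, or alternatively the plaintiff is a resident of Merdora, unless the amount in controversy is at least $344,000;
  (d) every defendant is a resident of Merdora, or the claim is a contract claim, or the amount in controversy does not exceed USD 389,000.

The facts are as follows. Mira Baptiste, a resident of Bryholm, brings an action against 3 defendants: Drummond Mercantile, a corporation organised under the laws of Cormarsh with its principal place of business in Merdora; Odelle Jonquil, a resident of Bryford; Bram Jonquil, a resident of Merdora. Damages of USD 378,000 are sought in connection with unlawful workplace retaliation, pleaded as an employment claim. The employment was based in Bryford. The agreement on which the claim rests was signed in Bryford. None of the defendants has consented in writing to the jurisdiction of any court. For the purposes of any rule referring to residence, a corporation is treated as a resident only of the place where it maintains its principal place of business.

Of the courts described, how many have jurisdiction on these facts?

The Cormarsh Court of Common Pleas:
  (a) The plaintiff resides in Bryholm, which is not Cormarsh, so this disjunct is met. Met.
  (b) No party resides in Cormarsh. The proviso rescues it, though: the amount in controversy is USD 378,000, which meets the $100,000 floor. Satisfied.
  (c) The claim is an employment claim, not a tort claim, so this disjunct is met. Condition met.
  (d) Drummond Mercantile is organised under the laws of Cormarsh, so this disjunct is met. Satisfied.
  → Every requirement is satisfied — jurisdiction.
The Superior Court of Cormarsh:
  (a) The claim is an employment claim, not a property claim, so this disjunct is met. Met.
  (b) Odelle Jonquil resides in Bryford, which satisfies one of the alternatives. Condition met.
  (c) Drummond Mercantile is organised under the laws of Cormarsh, so one alternative holds. Condition met.
  (d) The amount in controversy is $378,000, which meets the $50,000 floor, so one alternative holds. Condition met.
  → The court has jurisdiction.
The Superior Court of Merdora:
  (a) Drummond Mercantile resides in Merdora, so one alternative holds. The carve-out does not apply: the claim does not concern real property. Condition met.
  (b) Drummond Mercantile resides in Merdora. Met.
  (c) Drummond Mercantile has its principal place of business in Merdora, which satisfies one of the alternatives. Satisfied.
  (d) The operative events occurred in Bryford, not Merdora; the corporate defendant(s) are organised in Cormarsh, not Rhofield — no alternative holds. But the amount in controversy is USD 378,000, which meets the 369,000 dollars floor, and the 'unless' clause therefore excuses the requirement. Condition met.
  → Jurisdiction lies.
The Merdora Regional Court:
  (a) The amount in controversy is 378,000 dollars, which meets the 5,000 dollars floor. And the carve-out is inapplicable — the operative events occurred in Bryford, not Merdora. Met.
  (b) Drummond Mercantile resides in Merdora, which satisfies one of the alternatives. Condition met.
  (c) No such written consent has been filed; the plaintiff resides in Bryholm, not Merdora — no alternative holds. However, the amount in controversy is USD 378,000, which meets the 344,000 dollars floor, so the 'unless' proviso supplies this condition. Condition met.
  (d) The amount in controversy is $378,000, within the $389,000 ceiling, so one alternative holds. Met.
  → Every requirement is satisfied — jurisdiction.
Courts with jurisdiction: the Cormarsh Court of Common Pleas, the Superior Court of Cormarsh, the Superior Court of Merdora, the Merdora Regional Court — 4 in total.

4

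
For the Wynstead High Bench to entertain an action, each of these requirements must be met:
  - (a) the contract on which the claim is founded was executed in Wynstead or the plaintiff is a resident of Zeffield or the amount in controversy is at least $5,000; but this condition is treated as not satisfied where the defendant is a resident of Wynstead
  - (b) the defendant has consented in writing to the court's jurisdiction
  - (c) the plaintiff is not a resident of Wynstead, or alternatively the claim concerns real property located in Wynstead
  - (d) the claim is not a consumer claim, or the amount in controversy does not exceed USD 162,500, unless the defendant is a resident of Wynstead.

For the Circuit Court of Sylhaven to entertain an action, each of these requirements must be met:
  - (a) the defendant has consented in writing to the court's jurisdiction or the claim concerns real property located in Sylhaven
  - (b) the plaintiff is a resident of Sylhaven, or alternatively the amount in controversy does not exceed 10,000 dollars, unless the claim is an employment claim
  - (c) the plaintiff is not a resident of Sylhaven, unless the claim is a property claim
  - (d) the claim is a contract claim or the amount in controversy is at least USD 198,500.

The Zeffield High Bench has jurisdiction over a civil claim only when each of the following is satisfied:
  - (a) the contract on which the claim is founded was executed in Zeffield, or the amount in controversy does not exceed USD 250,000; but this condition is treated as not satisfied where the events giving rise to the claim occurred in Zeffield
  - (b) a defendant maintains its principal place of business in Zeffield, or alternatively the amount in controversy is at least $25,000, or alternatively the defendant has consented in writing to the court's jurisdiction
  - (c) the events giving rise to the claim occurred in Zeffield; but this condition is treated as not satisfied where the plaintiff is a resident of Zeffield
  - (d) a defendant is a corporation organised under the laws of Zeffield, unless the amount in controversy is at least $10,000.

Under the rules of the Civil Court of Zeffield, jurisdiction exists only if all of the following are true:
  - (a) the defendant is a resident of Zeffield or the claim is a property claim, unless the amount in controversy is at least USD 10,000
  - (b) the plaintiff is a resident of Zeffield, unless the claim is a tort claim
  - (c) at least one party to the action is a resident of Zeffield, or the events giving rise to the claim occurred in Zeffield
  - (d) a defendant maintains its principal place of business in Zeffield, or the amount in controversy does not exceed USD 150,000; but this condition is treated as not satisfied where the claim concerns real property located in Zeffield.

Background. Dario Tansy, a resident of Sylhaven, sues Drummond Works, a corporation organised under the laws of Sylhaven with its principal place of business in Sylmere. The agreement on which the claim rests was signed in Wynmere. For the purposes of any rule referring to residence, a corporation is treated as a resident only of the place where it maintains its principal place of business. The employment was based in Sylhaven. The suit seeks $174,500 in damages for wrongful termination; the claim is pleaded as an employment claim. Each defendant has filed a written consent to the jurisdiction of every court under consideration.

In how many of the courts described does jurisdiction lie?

The Wynstead High Bench:
  (a) The amount in controversy is $174,500, which meets the 5,000 dollars floor, which satisfies one of the alternatives. And the carve-out is inapplicable — the defendant resides in Sylmere, not Wynstead. Satisfied.
  (b) Every defendant has filed written consent. Met.
  (c) The plaintiff resides in Sylhaven, which is not Wynstead, which satisfies one of the alternatives. Met.
  (d) The claim is an employment claim, not a consumer claim, so one alternative holds. Met.
  → All conditions met; jurisdiction exists.
The Circuit Court of Sylhaven:
  (a) Every defendant has filed written consent, so this disjunct is met. Satisfied.
  (b) The plaintiff resides in Sylhaven — that alternative is enough. Satisfied.
  (c) The plaintiff resides in Sylhaven. The proviso offers no rescue either, since the claim is an employment claim, not a property claim. Not met.
  (d) The claim is an employment claim, not a contract claim; the amount in controversy is 174,500 dollars, below the USD 198,500 floor — every alternative fails. Not satisfied.
  → No jurisdiction.
The Zeffield High Bench:
  (a) The amount in controversy is 174,500 dollars, within the USD 250,000 ceiling, so one alternative holds. And the carve-out is inapplicable — the operative events occurred in Sylhaven, not Zeffield. Satisfied.
  (b) The amount in controversy is $174,500, which meets the USD 25,000 floor, so one alternative holds. Met.
  (c) The operative events occurred in Sylhaven, not Zeffield. Condition not met.
  (d) The corporate defendant(s) are organised in Sylhaven, not Zeffield. However, the amount in controversy is $174,500, which meets the 10,000 dollars floor, so the 'unless' proviso supplies this condition. Satisfied.
  → No jurisdiction.
The Civil Court of Zeffield:
  (a) The defendant resides in Sylmere, not Zeffield; the claim is an employment claim, not a property claim — none of the alternatives is met. But the amount in controversy is USD 174,500, which meets the 10,000 dollars floor, and the 'unless' clause therefore excuses the requirement. Satisfied.
  (b) The plaintiff resides in Sylhaven, not Zeffield. The proviso offers no rescue either, since the claim is an employment claim, not a tort claim. Not met.
  (c) No party resides in Zeffield; the operative events occurred in Sylhaven, not Zeffield — none of the alternatives is met. Not met.
  (d) The corporate defendant(s) have their principal place of business in Sylmere, not Zeffield; the amount in controversy is USD 174,500, above the USD 150,000 ceiling — no alternative holds. Not satisfied.
  → No jurisdiction.
Courts with jurisdiction: the Wynstead High Bench — 1 in total.

1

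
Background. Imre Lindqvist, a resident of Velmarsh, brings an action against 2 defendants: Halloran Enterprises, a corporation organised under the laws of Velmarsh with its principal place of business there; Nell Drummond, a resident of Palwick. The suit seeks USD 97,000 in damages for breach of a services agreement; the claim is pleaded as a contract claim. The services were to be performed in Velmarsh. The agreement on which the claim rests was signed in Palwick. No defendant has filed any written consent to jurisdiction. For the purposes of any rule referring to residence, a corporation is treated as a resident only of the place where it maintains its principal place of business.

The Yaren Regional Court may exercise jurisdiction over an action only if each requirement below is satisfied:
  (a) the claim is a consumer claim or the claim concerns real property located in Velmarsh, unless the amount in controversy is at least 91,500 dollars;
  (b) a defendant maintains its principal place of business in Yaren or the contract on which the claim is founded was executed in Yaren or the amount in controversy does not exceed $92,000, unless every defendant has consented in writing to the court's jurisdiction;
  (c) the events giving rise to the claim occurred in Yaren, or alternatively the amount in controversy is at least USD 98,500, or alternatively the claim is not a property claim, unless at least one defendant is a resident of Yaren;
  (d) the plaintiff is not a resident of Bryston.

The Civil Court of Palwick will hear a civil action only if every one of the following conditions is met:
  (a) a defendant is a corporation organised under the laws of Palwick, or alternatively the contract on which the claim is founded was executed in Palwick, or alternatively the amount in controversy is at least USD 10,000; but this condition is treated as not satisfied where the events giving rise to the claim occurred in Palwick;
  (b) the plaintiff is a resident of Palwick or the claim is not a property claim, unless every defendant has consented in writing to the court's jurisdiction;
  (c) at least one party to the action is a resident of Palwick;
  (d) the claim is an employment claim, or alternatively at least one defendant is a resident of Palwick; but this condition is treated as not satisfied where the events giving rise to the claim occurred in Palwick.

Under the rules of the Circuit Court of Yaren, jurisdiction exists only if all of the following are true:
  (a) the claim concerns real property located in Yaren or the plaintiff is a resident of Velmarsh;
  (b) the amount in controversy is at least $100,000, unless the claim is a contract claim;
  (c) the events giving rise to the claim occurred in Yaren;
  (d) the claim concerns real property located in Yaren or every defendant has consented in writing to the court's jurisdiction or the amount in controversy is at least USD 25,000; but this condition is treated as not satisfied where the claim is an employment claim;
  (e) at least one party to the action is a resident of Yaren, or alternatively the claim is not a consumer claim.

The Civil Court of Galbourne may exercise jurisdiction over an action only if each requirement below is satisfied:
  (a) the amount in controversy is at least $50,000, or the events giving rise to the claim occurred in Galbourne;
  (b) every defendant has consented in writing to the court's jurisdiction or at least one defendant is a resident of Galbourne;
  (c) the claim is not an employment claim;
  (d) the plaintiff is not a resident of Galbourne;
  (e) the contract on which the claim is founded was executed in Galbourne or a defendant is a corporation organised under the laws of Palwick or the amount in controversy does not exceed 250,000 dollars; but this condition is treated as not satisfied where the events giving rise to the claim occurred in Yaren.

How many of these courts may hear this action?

1

The Yaren Regional Court:
  (a) The claim is a contract claim, not a consumer claim; the claim does not concern real property — every alternative fails. The proviso rescues it, though: the amount in controversy is USD 97,000, which meets the $91,500 floor. Condition met.
  (b) The corporate defendant(s) have their principal place of business in Velmarsh, not Yaren; the contract was executed in Palwick, not Yaren; the amount in controversy is USD 97,000, above the USD 92,000 ceiling — none of the alternatives is met. The proviso offers no rescue either, since no such written consent has been filed. Not satisfied.
  (c) The claim is a contract claim, not a property claim — that alternative is enough. Condition met.
  (d) The plaintiff resides in Velmarsh, which is not Bryston. Condition met.
  → At least one condition fails; no jurisdiction.
The Civil Court of Palwick:
  (a) The contract was executed in Palwick, so one alternative holds. The exception is not triggered, since the operative events occurred in Velmarsh, not Palwick. Met.
  (b) The claim is a contract claim, not a property claim — that alternative is enough. Condition met.
  (c) Nell Drummond resides in Palwick. Satisfied.
  (d) Nell Drummond resides in Palwick, which satisfies one of the alternatives. The exception is not triggered, since the operative events occurred in Velmarsh, not Palwick. Met.
  → Every requirement is satisfied — jurisdiction.
The Circuit Court of Yaren:
  (a) The plaintiff resides in Velmarsh — that alternative is enough. Condition met.
  (b) The amount in controversy is USD 97,000, below the USD 100,000 floor. However, the claim is a contract claim, so the 'unless' proviso supplies this condition. Satisfied.
  (c) The operative events occurred in Velmarsh, not Yaren. Fails.
  (d) The amount in controversy is USD 97,000, which meets the 25,000 dollars floor, which satisfies one of the alternatives. And the carve-out is inapplicable — the claim is a contract claim, not an employment claim. Met.
  (e) The claim is a contract claim, not a consumer claim, so one alternative holds. Satisfied.
  → The court lacks jurisdiction.
The Civil Court of Galbourne:
  (a) The amount in controversy is $97,000, which meets the 50,000 dollars floor — that alternative is enough. Met.
  (b) No such written consent has been filed; no defendant resides in Galbourne (they reside in Velmarsh, Palwick) — none of the alternatives is met. Condition not met.
  (c) The claim is a contract claim, not an employment claim. Met.
  (d) The plaintiff resides in Velmarsh, which is not Galbourne. Condition met.
  (e) The amount in controversy is USD 97,000, within the 250,000 dollars ceiling — that alternative is enough. And the carve-out is inapplicable — the operative events occurred in Velmarsh, not Yaren. Satisfied.
  → The court lacks jurisdiction.
Courts with jurisdiction: the Civil Court of Palwick — 1 in total.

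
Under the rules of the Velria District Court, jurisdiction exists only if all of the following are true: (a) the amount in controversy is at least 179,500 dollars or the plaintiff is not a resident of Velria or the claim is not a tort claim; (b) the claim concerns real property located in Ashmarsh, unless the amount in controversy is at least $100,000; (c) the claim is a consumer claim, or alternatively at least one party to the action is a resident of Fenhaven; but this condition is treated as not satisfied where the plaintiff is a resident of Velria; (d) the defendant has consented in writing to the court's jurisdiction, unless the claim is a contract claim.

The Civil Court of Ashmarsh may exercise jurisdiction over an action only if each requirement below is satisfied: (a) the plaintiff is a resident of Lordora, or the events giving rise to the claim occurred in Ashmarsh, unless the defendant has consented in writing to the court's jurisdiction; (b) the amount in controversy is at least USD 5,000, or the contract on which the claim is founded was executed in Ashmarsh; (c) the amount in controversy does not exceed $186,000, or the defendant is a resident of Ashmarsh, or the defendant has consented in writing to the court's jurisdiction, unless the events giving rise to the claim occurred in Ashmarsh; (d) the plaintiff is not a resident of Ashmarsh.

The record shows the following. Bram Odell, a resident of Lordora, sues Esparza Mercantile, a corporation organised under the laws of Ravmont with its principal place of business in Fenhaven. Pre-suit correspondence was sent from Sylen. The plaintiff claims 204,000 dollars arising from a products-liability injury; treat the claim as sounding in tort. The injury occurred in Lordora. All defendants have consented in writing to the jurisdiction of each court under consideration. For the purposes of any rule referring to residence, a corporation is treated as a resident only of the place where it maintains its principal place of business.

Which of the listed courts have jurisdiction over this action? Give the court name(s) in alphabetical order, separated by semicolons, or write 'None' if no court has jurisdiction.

The Velria District Court:
  (a) The amount in controversy is USD 204,000, which meets the USD 179,500 floor — that alternative is enough. Condition met.
  (b) The claim does not concern real property. But the amount in controversy is 204,000 dollars, which meets the 100,000 dollars floor, and the 'unless' clause therefore excuses the requirement. Condition met.
  (c) Esparza Mercantile resides in Fenhaven, so one alternative holds. And the carve-out is inapplicable — the plaintiff resides in Lordora, not Velria. Condition met.
  (d) Every defendant has filed written consent. Satisfied.
  → Jurisdiction lies.
The Civil Court of Ashmarsh:
  (a) The plaintiff resides in Lordora — that alternative is enough. Condition met.
  (b) The amount in controversy is 204,000 dollars, which meets the USD 5,000 floor, which satisfies one of the alternatives. Condition met.
  (c) Every defendant has filed written consent, so one alternative holds. Satisfied.
  (d) The plaintiff resides in Lordora, which is not Ashmarsh. Met.
  → Jurisdiction lies.

the Civil Court of Ashmarsh; the Velria District Court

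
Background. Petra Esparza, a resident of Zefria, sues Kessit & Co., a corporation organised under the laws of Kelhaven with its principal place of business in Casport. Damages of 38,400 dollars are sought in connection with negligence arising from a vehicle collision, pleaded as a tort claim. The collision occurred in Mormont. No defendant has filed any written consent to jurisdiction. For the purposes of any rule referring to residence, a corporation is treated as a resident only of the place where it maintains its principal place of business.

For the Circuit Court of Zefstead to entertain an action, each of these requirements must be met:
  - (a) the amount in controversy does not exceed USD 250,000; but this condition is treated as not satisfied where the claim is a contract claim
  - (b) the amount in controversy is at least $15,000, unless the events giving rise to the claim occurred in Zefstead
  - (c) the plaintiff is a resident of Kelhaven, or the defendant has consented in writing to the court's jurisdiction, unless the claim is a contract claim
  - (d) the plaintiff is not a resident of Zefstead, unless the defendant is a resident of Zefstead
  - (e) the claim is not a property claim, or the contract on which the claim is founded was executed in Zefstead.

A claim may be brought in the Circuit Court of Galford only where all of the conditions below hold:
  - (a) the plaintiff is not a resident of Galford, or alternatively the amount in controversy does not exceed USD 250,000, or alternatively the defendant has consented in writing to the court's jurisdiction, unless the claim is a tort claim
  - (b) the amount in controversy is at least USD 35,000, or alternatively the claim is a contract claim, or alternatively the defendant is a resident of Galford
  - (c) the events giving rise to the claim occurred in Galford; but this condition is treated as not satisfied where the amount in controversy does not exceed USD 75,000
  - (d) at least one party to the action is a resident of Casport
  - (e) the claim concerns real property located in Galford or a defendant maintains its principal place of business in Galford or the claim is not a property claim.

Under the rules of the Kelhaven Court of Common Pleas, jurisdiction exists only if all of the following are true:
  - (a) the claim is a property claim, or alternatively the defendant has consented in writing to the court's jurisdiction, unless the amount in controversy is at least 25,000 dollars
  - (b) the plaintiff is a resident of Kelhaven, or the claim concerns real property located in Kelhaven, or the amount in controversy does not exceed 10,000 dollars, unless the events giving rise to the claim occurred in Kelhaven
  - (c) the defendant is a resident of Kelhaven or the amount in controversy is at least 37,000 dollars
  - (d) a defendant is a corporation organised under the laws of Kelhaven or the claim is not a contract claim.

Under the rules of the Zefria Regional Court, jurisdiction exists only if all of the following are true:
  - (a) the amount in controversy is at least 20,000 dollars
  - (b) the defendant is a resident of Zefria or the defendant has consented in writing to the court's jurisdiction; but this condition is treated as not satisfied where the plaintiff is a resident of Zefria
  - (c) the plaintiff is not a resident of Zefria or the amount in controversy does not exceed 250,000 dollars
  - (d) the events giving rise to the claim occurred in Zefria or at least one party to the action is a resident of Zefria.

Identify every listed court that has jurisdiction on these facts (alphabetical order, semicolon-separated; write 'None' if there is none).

The Circuit Court of Zefstead:
  (a) The amount in controversy is 38,400 dollars, within the 250,000 dollars ceiling. The exception is not triggered, since the claim is a tort claim, not a contract claim. Met.
  (b) The amount in controversy is 38,400 dollars, which meets the USD 15,000 floor. Satisfied.
  (c) The plaintiff resides in Zefria, not Kelhaven; no such written consent has been filed — every alternative fails. The proviso offers no rescue either, since the claim is a tort claim, not a contract claim. Fails.
  (d) The plaintiff resides in Zefria, which is not Zefstead. Condition met.
  (e) The claim is a tort claim, not a property claim, which satisfies one of the alternatives. Condition met.
  → At least one condition fails; no jurisdiction.
The Circuit Court of Galford:
  (a) The plaintiff resides in Zefria, which is not Galford — that alternative is enough. Condition met.
  (b) The amount in controversy is USD 38,400, which meets the USD 35,000 floor, so this disjunct is met. Condition met.
  (c) The operative events occurred in Mormont, not Galford. Not satisfied.
  (d) Kessit & Co. resides in Casport. Condition met.
  (e) The claim is a tort claim, not a property claim, which satisfies one of the alternatives. Satisfied.
  → No jurisdiction.
The Kelhaven Court of Common Pleas:
  (a) The claim is a tort claim, not a property claim; no such written consent has been filed — every alternative fails. But the amount in controversy is $38,400, which meets the $25,000 floor, and the 'unless' clause therefore excuses the requirement. Condition met.
  (b) The plaintiff resides in Zefria, not Kelhaven; the claim does not concern real property; the amount in controversy is 38,400 dollars, above the USD 10,000 ceiling — no alternative holds. And the operative events occurred in Mormont, not Kelhaven, so the proviso does not save it. Not satisfied.
  (c) The amount in controversy is $38,400, which meets the USD 37,000 floor, so one alternative holds. Satisfied.
  (d) Kessit & Co. is organised under the laws of Kelhaven, so this disjunct is met. Condition met.
  → No jurisdiction.
The Zefria Regional Court:
  (a) The amount in controversy is $38,400, which meets the USD 20,000 floor. Condition met.
  (b) The defendant resides in Casport, not Zefria; no such written consent has been filed — no alternative holds. Condition not met.
  (c) The amount in controversy is 38,400 dollars, within the $250,000 ceiling, so this disjunct is met. Met.
  (d) Petra Esparza resides in Zefria, so this disjunct is met. Met.
  → Not every requirement is met — no jurisdiction.

None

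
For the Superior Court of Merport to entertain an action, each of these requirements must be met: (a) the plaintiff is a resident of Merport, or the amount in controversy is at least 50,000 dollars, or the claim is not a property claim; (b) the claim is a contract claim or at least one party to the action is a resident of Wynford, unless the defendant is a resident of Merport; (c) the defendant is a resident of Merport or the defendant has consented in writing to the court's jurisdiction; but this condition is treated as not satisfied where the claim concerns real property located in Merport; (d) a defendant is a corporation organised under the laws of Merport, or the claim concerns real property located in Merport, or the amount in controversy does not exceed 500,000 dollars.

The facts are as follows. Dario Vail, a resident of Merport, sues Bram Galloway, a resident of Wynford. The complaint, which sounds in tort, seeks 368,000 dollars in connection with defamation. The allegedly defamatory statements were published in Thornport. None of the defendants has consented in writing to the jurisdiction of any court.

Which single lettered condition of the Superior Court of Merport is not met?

(c)

The Superior Court of Merport:
  (a) The plaintiff resides in Merport, so this disjunct is met. Met.
  (b) Bram Galloway resides in Wynford, which satisfies one of the alternatives. Condition met.
  (c) The defendant resides in Wynford, not Merport; no such written consent has been filed — no alternative holds. Not satisfied.
  (d) The amount in controversy is USD 368,000, within the 500,000 dollars ceiling, so this disjunct is met. Condition met.
Only condition (c) fails.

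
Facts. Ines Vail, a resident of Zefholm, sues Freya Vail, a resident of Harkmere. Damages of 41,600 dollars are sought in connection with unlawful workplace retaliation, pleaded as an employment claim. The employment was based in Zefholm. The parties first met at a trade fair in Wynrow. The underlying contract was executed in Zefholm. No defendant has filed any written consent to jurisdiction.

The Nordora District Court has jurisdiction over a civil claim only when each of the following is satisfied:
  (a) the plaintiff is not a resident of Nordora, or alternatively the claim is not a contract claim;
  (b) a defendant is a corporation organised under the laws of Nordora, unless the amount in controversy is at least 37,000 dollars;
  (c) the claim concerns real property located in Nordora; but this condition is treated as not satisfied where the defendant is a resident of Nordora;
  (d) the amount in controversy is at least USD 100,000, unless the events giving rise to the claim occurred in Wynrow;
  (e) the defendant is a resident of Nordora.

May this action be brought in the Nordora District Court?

The Nordora District Court:
  (a) The plaintiff resides in Zefholm, which is not Nordora, so one alternative holds. Met.
  (b) No defendant is a corporation. However, the amount in controversy is $41,600, which meets the 37,000 dollars floor, so the 'unless' proviso supplies this condition. Satisfied.
  (c) The claim does not concern real property. Not satisfied.
  (d) The amount in controversy is USD 41,600, below the USD 100,000 floor. The proviso offers no rescue either, since the operative events occurred in Zefholm, not Wynrow. Condition not met.
  (e) The defendant resides in Harkmere, not Nordora. Condition not met.
  → No jurisdiction.

No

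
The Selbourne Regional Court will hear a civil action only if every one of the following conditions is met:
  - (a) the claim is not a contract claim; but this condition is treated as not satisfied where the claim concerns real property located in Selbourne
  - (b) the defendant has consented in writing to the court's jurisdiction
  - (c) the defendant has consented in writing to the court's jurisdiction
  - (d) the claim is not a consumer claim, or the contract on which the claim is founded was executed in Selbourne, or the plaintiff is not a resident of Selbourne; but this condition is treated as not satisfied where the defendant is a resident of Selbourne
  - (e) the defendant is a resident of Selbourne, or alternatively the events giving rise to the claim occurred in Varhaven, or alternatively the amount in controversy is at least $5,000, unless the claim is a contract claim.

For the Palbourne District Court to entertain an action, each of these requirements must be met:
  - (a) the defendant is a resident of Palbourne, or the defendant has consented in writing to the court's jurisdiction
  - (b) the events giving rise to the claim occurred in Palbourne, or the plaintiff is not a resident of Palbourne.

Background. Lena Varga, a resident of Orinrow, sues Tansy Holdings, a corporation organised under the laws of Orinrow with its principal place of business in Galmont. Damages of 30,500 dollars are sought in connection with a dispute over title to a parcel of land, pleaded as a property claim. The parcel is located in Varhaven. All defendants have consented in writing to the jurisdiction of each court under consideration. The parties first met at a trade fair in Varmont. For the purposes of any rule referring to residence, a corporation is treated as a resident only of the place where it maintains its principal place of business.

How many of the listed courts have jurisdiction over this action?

2

The Selbourne Regional Court:
  (a) The claim is a property claim, not a contract claim. The carve-out does not apply: the property lies in Varhaven, not Selbourne. Satisfied.
  (b) Every defendant has filed written consent. Satisfied.
  (c) Every defendant has filed written consent. Satisfied.
  (d) The claim is a property claim, not a consumer claim, so one alternative holds. The carve-out does not apply: the defendant resides in Galmont, not Selbourne. Condition met.
  (e) The operative events occurred in Varhaven, so this disjunct is met. Satisfied.
  → All conditions met; jurisdiction exists.
The Palbourne District Court:
  (a) Every defendant has filed written consent, which satisfies one of the alternatives. Satisfied.
  (b) The plaintiff resides in Orinrow, which is not Palbourne, so this disjunct is met. Condition met.
  → The court has jurisdiction.
Courts with jurisdiction: the Selbourne Regional Court, the Palbourne District Court — 2 in total.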